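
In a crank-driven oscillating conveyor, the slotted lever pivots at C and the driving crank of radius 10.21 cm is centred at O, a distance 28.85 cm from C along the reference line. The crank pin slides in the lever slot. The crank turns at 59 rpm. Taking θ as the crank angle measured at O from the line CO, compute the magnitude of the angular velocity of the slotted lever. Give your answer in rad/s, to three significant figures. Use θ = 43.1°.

1.44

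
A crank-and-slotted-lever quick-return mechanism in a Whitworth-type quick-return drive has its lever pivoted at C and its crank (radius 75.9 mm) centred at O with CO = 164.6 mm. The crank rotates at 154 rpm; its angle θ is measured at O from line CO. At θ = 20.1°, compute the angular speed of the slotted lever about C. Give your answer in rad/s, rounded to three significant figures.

ω = 16.13 rad/s (from 154 rpm).
Crank pin A relative to C: A = (d + r cosθ, r sinθ); lever angle φ = atan2(r sinθ, d + r cosθ).
Differentiating tanφ: φ̇ = rω(d cosθ + r)/(d² + r² + 2dr cosθ).
d² + r² + 2dr cosθ = |CA|² = 0.0563184 m²;  d cosθ + r = +0.23047 m.
|ω_lever| = |0.0759·16.13·+0.23047| / 0.0563184 = 5.0092 rad/s.

5.01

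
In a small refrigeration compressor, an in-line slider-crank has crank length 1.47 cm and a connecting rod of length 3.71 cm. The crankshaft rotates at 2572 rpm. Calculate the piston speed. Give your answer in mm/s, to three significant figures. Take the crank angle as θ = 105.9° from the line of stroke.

ω = 2π·2572/60 = 269.3 rad/s
For an in-line slider-crank, x = r cosθ + √(L² − r² sin²θ), so v = −rω sinθ·[1 + r cosθ/√(L² − r² sin²θ)].
With r = 0.0147 m, L = 0.0371 m, θ = 105.9°: √(L² − r² sin²θ) = 0.034301 m.
v = −0.0147·269.3·0.96174·[1 + 0.0147·-0.27396/0.034301] = -3.3607 m/s.
|v| = 3.3607 m/s = 3360.7 mm/s.

3360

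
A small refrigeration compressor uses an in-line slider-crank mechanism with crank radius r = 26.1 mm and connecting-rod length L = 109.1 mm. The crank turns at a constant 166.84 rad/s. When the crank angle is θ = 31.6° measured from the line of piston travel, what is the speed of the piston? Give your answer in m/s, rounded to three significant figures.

ω = 166.8 rad/s
For an in-line slider-crank, x = r cosθ + √(L² − r² sin²θ), so v = −rω sinθ·[1 + r cosθ/√(L² − r² sin²θ)].
With r = 0.0261 m, L = 0.1091 m, θ = 31.6°: √(L² − r² sin²θ) = 0.10824 m.
v = −0.0261·166.8·0.52399·[1 + 0.0261·0.85173/0.10824] = -2.7503 m/s.
|v| = 2.7503 m/s.

2.75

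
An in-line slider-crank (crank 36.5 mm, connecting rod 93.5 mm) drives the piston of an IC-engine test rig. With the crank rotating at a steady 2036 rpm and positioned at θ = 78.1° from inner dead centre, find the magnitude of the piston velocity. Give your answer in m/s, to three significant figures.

ω = 2π·2036/60 = 213.2 rad/s
For an in-line slider-crank, x = r cosθ + √(L² − r² sin²θ), so v = −rω sinθ·[1 + r cosθ/√(L² − r² sin²θ)].
With r = 0.0365 m, L = 0.0935 m, θ = 78.1°: √(L² − r² sin²θ) = 0.08641 m.
v = −0.0365·213.2·0.97851·[1 + 0.0365·0.20620/0.08641] = -8.2782 m/s.
|v| = 8.2782 m/s.

8.28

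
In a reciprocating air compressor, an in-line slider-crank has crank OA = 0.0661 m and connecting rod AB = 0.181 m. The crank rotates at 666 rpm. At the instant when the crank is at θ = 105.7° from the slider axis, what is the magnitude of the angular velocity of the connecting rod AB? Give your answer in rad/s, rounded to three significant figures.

7.36

ω = 69.74 rad/s (converted from 666 rpm).
The rod makes angle φ with the slider axis where L sinφ = r sinθ; differentiating, L cosφ·φ̇ = r ω cosθ.
L cosφ = √(L² − r² sin²θ) = 0.16945 m.
|ω_rod| = r ω |cosθ| / √(L² − r² sin²θ) = 0.0661·69.74·0.27060/0.16945 = 7.3621 rad/s.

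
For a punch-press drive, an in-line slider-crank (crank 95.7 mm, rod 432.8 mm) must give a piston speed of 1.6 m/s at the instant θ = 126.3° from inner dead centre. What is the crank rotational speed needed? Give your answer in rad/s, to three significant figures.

For an in-line slider-crank, |v_piston| = rω|sinθ|·[1 + r cosθ/√(L² − r² sin²θ)].
With r = 0.0957 m, L = 0.4328 m, θ = 126.3°: the bracketed kinematic factor |dx/dθ| = 0.066867 m.
ω = v/|dx/dθ| = 1.6/0.066867 = 23.928 rad/s.

23.9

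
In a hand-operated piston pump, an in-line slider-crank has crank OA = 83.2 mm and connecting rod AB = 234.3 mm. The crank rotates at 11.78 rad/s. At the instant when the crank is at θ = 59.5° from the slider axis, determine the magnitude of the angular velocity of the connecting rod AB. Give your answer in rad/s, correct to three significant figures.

ω = 11.78 rad/s
The rod makes angle φ with the slider axis where L sinφ = r sinθ; differentiating, L cosφ·φ̇ = r ω cosθ.
L cosφ = √(L² − r² sin²θ) = 0.22306 m.
|ω_rod| = r ω |cosθ| / √(L² − r² sin²θ) = 0.0832·11.78·0.50754/0.22306 = 2.23 rad/s.

2.23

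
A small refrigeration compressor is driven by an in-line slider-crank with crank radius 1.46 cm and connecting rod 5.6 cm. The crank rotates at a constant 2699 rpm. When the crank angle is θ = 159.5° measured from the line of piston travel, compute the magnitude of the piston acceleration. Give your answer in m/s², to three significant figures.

ω = 2π·2699/60 = 282.6 rad/s
x(θ) = r cosθ + √(L² − r² sin²θ); with ω constant, a = ω²·d²x/dθ².
d²x/dθ² = −r cosθ − r²(cos2θ)/√u − r⁴ sin²2θ/(4u^{3/2}),  u = L² − r² sin²θ = 0.00310986 m².
Substituting r = 0.0146 m, L = 0.056 m, θ = 159.5°: d²x/dθ² = +0.010762 m.
a = ω²·d²x/dθ² = (282.6)²·(+0.010762) = +859.75 m/s²;  |a| = 859.75 m/s².

860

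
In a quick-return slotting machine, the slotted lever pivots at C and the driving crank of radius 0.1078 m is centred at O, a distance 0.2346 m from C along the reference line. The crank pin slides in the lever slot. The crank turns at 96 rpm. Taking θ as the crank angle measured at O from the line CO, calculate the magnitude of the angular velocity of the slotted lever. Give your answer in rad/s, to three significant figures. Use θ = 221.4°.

2.57

ω = 10.05 rad/s (from 96 rpm).
Crank pin A relative to C: A = (d + r cosθ, r sinθ); lever angle φ = atan2(r sinθ, d + r cosθ).
Differentiating tanφ: φ̇ = rω(d cosθ + r)/(d² + r² + 2dr cosθ).
d² + r² + 2dr cosθ = |CA|² = 0.0287176 m²;  d cosθ + r = -0.068176 m.
|ω_lever| = |0.1078·10.05·-0.068176| / 0.0287176 = 2.5728 rad/s.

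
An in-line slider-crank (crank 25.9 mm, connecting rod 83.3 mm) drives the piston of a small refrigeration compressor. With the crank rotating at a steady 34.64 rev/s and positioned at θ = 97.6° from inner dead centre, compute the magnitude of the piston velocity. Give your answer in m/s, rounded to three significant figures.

ω = 2π·34.6 = 217.6 rad/s
For an in-line slider-crank, x = r cosθ + √(L² − r² sin²θ), so v = −rω sinθ·[1 + r cosθ/√(L² − r² sin²θ)].
With r = 0.0259 m, L = 0.0833 m, θ = 97.6°: √(L² − r² sin²θ) = 0.079245 m.
v = −0.0259·217.6·0.99122·[1 + 0.0259·-0.13226/0.079245] = -5.3461 m/s.
|v| = 5.3461 m/s.

5.35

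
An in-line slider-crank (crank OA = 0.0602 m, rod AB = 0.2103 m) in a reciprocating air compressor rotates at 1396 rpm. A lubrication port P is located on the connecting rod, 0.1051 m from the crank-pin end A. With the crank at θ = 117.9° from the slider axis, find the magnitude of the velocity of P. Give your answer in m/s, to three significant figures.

ω = 146.2 rad/s.  Crank-pin speed |V_A| = rω = 8.8006 m/s, perpendicular to OA.
Rod angle: sinφ = −(r/L) sinθ ⇒ φ = -14.654°; ω_rod = −rω cosθ/√(L²−r²sin²θ) = +20.24 rad/s.
V_P = V_A + ω_rod × AP, with AP = 0.1051 m along the rod.
Components: V_Px = −rω sinθ − a·ω_rod·sinφ = -7.2395 m/s;  V_Py = rω cosθ + a·ω_rod·cosφ = -2.06 m/s.
|V_P| = √(V_Px² + V_Py²) = 7.5269 m/s.

7.53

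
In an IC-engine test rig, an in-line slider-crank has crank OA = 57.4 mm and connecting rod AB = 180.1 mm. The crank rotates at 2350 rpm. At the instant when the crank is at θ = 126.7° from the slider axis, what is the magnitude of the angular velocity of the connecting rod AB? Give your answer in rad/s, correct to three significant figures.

48.5

ω = 246.1 rad/s (converted from 2350 rpm).
The rod makes angle φ with the slider axis where L sinφ = r sinθ; differentiating, L cosφ·φ̇ = r ω cosθ.
L cosφ = √(L² − r² sin²θ) = 0.17412 m.
|ω_rod| = r ω |cosθ| / √(L² − r² sin²θ) = 0.0574·246.1·0.59763/0.17412 = 48.483 rad/s.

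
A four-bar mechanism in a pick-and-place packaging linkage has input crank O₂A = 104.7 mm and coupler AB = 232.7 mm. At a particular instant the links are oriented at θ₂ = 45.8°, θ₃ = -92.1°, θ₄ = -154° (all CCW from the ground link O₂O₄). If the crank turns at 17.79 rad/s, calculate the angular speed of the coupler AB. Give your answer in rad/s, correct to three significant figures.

3.07

ω₂ = 17.79 rad/s
Differentiating the loop-closure r₂e^{iθ₂}+r₃e^{iθ₃}=r₁+r₄e^{iθ₄} gives r₂ω₂e^{iθ₂}+r₃ω₃e^{iθ₃}=r₄ω₄e^{iθ₄}.
Eliminating the other unknown: ω₃ = r₂ω₂ sin(θ₄−θ₂) / [r₃ sin(θ₃−θ₄)].
Numerator sine = +0.33874; denominator sine = +0.88213.
Result = 0.1047·17.79·(+0.33874) / (0.2327·(+0.88213)) = +3.0737 rad/s; magnitude 3.0737 rad/s.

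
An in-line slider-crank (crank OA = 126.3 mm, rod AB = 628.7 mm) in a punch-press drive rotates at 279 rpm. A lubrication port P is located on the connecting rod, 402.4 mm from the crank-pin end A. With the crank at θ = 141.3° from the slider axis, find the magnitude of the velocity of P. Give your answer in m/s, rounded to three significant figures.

ω = 29.22 rad/s.  Crank-pin speed |V_A| = rω = 3.6901 m/s, perpendicular to OA.
Rod angle: sinφ = −(r/L) sinθ ⇒ φ = -7.216°; ω_rod = −rω cosθ/√(L²−r²sin²θ) = +4.6172 rad/s.
V_P = V_A + ω_rod × AP, with AP = 0.4024 m along the rod.
Components: V_Px = −rω sinθ − a·ω_rod·sinφ = -2.0738 m/s;  V_Py = rω cosθ + a·ω_rod·cosφ = -1.0366 m/s.
|V_P| = √(V_Px² + V_Py²) = 2.3185 m/s.

2.32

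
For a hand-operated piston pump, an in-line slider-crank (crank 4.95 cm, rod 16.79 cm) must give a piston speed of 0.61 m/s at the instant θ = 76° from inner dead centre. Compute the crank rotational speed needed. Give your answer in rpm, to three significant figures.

For an in-line slider-crank, |v_piston| = rω|sinθ|·[1 + r cosθ/√(L² − r² sin²θ)].
With r = 0.0495 m, L = 0.1679 m, θ = 76°: the bracketed kinematic factor |dx/dθ| = 0.051605 m.
ω = v/|dx/dθ| = 0.61/0.051605 = 11.821 rad/s.
N = 60ω/(2π) = 112.88 rpm.

113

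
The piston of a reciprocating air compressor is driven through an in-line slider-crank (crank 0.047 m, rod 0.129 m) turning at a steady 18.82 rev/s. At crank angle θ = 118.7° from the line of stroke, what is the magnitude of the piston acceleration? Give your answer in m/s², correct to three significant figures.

445

ω = 2π·18.8 = 118.2 rad/s
x(θ) = r cosθ + √(L² − r² sin²θ); with ω constant, a = ω²·d²x/dθ².
d²x/dθ² = −r cosθ − r²(cos2θ)/√u − r⁴ sin²2θ/(4u^{3/2}),  u = L² − r² sin²θ = 0.0149414 m².
Substituting r = 0.047 m, L = 0.129 m, θ = 118.7°: d²x/dθ² = +0.031833 m.
a = ω²·d²x/dθ² = (118.2)²·(+0.031833) = +445.12 m/s²;  |a| = 445.12 m/s².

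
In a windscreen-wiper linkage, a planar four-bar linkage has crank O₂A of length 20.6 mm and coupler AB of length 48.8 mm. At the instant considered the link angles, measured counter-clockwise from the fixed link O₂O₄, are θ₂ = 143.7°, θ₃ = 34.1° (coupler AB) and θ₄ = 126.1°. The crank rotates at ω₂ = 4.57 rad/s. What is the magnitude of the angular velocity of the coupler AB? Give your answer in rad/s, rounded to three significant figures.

ω₂ = 4.57 rad/s
Differentiating the loop-closure r₂e^{iθ₂}+r₃e^{iθ₃}=r₁+r₄e^{iθ₄} gives r₂ω₂e^{iθ₂}+r₃ω₃e^{iθ₃}=r₄ω₄e^{iθ₄}.
Eliminating the other unknown: ω₃ = r₂ω₂ sin(θ₄−θ₂) / [r₃ sin(θ₃−θ₄)].
Numerator sine = -0.30237; denominator sine = -0.99939.
Result = 0.0206·4.57·(-0.30237) / (0.0488·(-0.99939)) = +0.58367 rad/s; magnitude 0.58367 rad/s.

0.584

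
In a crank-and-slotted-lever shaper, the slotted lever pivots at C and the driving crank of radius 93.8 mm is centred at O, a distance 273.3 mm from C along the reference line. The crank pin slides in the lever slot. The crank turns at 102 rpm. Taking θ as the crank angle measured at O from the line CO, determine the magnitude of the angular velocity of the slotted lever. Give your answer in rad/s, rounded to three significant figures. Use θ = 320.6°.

ω = 10.68 rad/s (from 102 rpm).
Crank pin A relative to C: A = (d + r cosθ, r sinθ); lever angle φ = atan2(r sinθ, d + r cosθ).
Differentiating tanφ: φ̇ = rω(d cosθ + r)/(d² + r² + 2dr cosθ).
d² + r² + 2dr cosθ = |CA|² = 0.12311 m²;  d cosθ + r = +0.30499 m.
|ω_lever| = |0.0938·10.68·+0.30499| / 0.12311 = 2.4821 rad/s.

2.48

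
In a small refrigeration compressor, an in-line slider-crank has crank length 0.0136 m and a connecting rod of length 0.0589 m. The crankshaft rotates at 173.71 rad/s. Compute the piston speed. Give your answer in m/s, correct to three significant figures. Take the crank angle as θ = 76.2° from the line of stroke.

2.42

ω = 173.7 rad/s
For an in-line slider-crank, x = r cosθ + √(L² − r² sin²θ), so v = −rω sinθ·[1 + r cosθ/√(L² − r² sin²θ)].
With r = 0.0136 m, L = 0.0589 m, θ = 76.2°: √(L² − r² sin²θ) = 0.0574 m.
v = −0.0136·173.7·0.97113·[1 + 0.0136·0.23853/0.0574] = -2.4239 m/s.
|v| = 2.4239 m/s.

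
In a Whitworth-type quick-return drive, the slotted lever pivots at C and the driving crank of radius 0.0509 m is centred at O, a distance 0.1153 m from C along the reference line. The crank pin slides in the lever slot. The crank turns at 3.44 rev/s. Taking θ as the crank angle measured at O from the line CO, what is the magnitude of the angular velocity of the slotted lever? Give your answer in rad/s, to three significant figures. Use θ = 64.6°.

5.28

ω = 21.61 rad/s (from 3.44 rev/s).
Crank pin A relative to C: A = (d + r cosθ, r sinθ); lever angle φ = atan2(r sinθ, d + r cosθ).
Differentiating tanφ: φ̇ = rω(d cosθ + r)/(d² + r² + 2dr cosθ).
d² + r² + 2dr cosθ = |CA|² = 0.0209195 m²;  d cosθ + r = +0.10036 m.
|ω_lever| = |0.0509·21.61·+0.10036| / 0.0209195 = 5.2777 rad/s.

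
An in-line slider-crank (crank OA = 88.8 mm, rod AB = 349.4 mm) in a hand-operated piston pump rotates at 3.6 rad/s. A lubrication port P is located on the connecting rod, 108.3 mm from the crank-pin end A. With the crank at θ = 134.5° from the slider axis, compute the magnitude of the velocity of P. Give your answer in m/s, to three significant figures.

0.265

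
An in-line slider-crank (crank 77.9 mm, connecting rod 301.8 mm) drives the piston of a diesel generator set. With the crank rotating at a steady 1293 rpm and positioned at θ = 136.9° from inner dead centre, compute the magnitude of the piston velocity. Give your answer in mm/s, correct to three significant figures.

5830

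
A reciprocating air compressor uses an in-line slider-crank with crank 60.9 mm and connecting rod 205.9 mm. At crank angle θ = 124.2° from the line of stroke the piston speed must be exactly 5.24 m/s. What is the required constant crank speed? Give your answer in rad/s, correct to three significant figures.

For an in-line slider-crank, |v_piston| = rω|sinθ|·[1 + r cosθ/√(L² − r² sin²θ)].
With r = 0.0609 m, L = 0.2059 m, θ = 124.2°: the bracketed kinematic factor |dx/dθ| = 0.041733 m.
ω = v/|dx/dθ| = 5.24/0.041733 = 125.56 rad/s.

126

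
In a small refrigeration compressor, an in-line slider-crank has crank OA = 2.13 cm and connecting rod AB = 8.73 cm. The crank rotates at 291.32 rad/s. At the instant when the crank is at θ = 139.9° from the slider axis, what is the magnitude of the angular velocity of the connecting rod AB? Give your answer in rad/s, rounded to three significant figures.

ω = 291.3 rad/s
The rod makes angle φ with the slider axis where L sinφ = r sinθ; differentiating, L cosφ·φ̇ = r ω cosθ.
L cosφ = √(L² − r² sin²θ) = 0.086215 m.
|ω_rod| = r ω |cosθ| / √(L² − r² sin²θ) = 0.0213·291.3·0.76492/0.086215 = 55.053 rad/s.

55.1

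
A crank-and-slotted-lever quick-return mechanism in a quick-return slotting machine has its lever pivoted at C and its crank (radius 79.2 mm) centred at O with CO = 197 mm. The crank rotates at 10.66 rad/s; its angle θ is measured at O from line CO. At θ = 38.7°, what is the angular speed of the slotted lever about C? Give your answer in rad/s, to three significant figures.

ω = 10.66 rad/s
Crank pin A relative to C: A = (d + r cosθ, r sinθ); lever angle φ = atan2(r sinθ, d + r cosθ).
Differentiating tanφ: φ̇ = rω(d cosθ + r)/(d² + r² + 2dr cosθ).
d² + r² + 2dr cosθ = |CA|² = 0.0694348 m²;  d cosθ + r = +0.23294 m.
|ω_lever| = |0.0792·10.66·+0.23294| / 0.0694348 = 2.8324 rad/s.

2.83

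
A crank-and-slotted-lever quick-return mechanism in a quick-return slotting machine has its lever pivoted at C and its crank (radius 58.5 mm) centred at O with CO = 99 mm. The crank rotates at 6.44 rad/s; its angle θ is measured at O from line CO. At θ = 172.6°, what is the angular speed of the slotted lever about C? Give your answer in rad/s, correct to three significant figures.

8.61

ω = 6.44 rad/s
Crank pin A relative to C: A = (d + r cosθ, r sinθ); lever angle φ = atan2(r sinθ, d + r cosθ).
Differentiating tanφ: φ̇ = rω(d cosθ + r)/(d² + r² + 2dr cosθ).
d² + r² + 2dr cosθ = |CA|² = 0.00173672 m²;  d cosθ + r = -0.039675 m.
|ω_lever| = |0.0585·6.44·-0.039675| / 0.00173672 = 8.6066 rad/s.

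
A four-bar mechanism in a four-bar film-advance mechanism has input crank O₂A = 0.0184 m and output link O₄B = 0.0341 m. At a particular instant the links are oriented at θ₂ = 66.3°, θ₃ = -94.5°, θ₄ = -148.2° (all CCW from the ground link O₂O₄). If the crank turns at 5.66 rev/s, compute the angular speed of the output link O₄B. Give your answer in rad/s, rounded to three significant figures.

ω₂ = 35.56 rad/s (from 5.66 rev/s).
Differentiating the loop-closure r₂e^{iθ₂}+r₃e^{iθ₃}=r₁+r₄e^{iθ₄} gives r₂ω₂e^{iθ₂}+r₃ω₃e^{iθ₃}=r₄ω₄e^{iθ₄}.
Eliminating the other unknown: ω₄ = r₂ω₂ sin(θ₂−θ₃) / [r₄ sin(θ₄−θ₃)].
Numerator sine = +0.32887; denominator sine = -0.80593.
Result = 0.0184·35.56·(+0.32887) / (0.0341·(-0.80593)) = -7.8304 rad/s; magnitude 7.8304 rad/s.

7.83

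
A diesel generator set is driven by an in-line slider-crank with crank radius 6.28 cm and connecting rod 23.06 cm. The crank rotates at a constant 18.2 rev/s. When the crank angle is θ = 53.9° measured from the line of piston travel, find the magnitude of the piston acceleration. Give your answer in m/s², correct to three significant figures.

418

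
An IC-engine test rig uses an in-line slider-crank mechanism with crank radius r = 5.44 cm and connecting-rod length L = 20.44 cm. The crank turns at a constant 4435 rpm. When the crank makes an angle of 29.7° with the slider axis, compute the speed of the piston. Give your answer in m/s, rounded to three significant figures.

ω = 2π·4435/60 = 464.4 rad/s
For an in-line slider-crank, x = r cosθ + √(L² − r² sin²θ), so v = −rω sinθ·[1 + r cosθ/√(L² − r² sin²θ)].
With r = 0.0544 m, L = 0.2044 m, θ = 29.7°: √(L² − r² sin²θ) = 0.20262 m.
v = −0.0544·464.4·0.49546·[1 + 0.0544·0.86863/0.20262] = -15.437 m/s.
|v| = 15.437 m/s.

15.4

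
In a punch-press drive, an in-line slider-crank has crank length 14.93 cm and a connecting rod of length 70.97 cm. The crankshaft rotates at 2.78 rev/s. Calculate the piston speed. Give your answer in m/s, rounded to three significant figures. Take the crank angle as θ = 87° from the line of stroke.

ω = 2π·2.78 = 17.47 rad/s
For an in-line slider-crank, x = r cosθ + √(L² − r² sin²θ), so v = −rω sinθ·[1 + r cosθ/√(L² − r² sin²θ)].
With r = 0.1493 m, L = 0.7097 m, θ = 87°: √(L² − r² sin²θ) = 0.69386 m.
v = −0.1493·17.47·0.99863·[1 + 0.1493·0.05234/0.69386] = -2.6336 m/s.
|v| = 2.6336 m/s.

2.63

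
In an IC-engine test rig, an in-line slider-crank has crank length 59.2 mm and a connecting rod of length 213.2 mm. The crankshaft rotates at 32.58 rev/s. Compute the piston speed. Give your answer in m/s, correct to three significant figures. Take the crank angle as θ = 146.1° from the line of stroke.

5.18

ω = 2π·32.6 = 204.7 rad/s
For an in-line slider-crank, x = r cosθ + √(L² − r² sin²θ), so v = −rω sinθ·[1 + r cosθ/√(L² − r² sin²θ)].
With r = 0.0592 m, L = 0.2132 m, θ = 146.1°: √(L² − r² sin²θ) = 0.21063 m.
v = −0.0592·204.7·0.55775·[1 + 0.0592·-0.83001/0.21063] = -5.1823 m/s.
|v| = 5.1823 m/s.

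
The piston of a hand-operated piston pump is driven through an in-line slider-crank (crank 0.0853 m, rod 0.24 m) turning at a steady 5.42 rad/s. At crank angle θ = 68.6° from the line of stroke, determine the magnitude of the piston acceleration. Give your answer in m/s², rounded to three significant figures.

0.237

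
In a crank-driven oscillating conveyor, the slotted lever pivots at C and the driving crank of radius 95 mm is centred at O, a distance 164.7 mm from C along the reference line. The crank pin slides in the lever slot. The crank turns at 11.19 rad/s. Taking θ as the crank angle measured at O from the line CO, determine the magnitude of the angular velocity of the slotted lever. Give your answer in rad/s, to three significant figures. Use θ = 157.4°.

ω = 11.19 rad/s
Crank pin A relative to C: A = (d + r cosθ, r sinθ); lever angle φ = atan2(r sinθ, d + r cosθ).
Differentiating tanφ: φ̇ = rω(d cosθ + r)/(d² + r² + 2dr cosθ).
d² + r² + 2dr cosθ = |CA|² = 0.00726107 m²;  d cosθ + r = -0.057053 m.
|ω_lever| = |0.095·11.19·-0.057053| / 0.00726107 = 8.3527 rad/s.

8.35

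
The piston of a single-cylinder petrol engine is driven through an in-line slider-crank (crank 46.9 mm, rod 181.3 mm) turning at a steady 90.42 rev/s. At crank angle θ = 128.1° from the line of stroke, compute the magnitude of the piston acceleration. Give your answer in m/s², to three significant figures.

ω = 2π·90.4 = 568.1 rad/s
x(θ) = r cosθ + √(L² − r² sin²θ); with ω constant, a = ω²·d²x/dθ².
d²x/dθ² = −r cosθ − r²(cos2θ)/√u − r⁴ sin²2θ/(4u^{3/2}),  u = L² − r² sin²θ = 0.0315075 m².
Substituting r = 0.0469 m, L = 0.1813 m, θ = 128.1°: d²x/dθ² = +0.031691 m.
a = ω²·d²x/dθ² = (568.1)²·(+0.031691) = +10229 m/s²;  |a| = 10229 m/s².

10200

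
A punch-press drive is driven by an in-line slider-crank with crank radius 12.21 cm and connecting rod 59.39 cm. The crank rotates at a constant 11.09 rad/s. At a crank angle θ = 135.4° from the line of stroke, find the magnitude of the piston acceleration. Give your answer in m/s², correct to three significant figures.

ω = 11.09 rad/s
x(θ) = r cosθ + √(L² − r² sin²θ); with ω constant, a = ω²·d²x/dθ².
d²x/dθ² = −r cosθ − r²(cos2θ)/√u − r⁴ sin²2θ/(4u^{3/2}),  u = L² − r² sin²θ = 0.345367 m².
Substituting r = 0.1221 m, L = 0.5939 m, θ = 135.4°: d²x/dθ² = +0.08631 m.
a = ω²·d²x/dθ² = (11.09)²·(+0.08631) = +10.615 m/s²;  |a| = 10.615 m/s².

10.6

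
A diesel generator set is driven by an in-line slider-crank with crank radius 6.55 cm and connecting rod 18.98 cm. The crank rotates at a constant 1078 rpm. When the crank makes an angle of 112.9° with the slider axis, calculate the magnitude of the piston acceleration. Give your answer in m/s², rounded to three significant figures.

531

ω = 2π·1078/60 = 112.9 rad/s
x(θ) = r cosθ + √(L² − r² sin²θ); with ω constant, a = ω²·d²x/dθ².
d²x/dθ² = −r cosθ − r²(cos2θ)/√u − r⁴ sin²2θ/(4u^{3/2}),  u = L² − r² sin²θ = 0.0323834 m².
Substituting r = 0.0655 m, L = 0.1898 m, θ = 112.9°: d²x/dθ² = +0.041703 m.
a = ω²·d²x/dθ² = (112.9)²·(+0.041703) = +531.45 m/s²;  |a| = 531.45 m/s².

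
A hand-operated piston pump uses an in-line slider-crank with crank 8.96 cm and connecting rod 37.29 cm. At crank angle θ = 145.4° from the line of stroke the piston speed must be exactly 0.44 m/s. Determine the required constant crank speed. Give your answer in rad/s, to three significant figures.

For an in-line slider-crank, |v_piston| = rω|sinθ|·[1 + r cosθ/√(L² − r² sin²θ)].
With r = 0.0896 m, L = 0.3729 m, θ = 145.4°: the bracketed kinematic factor |dx/dθ| = 0.040721 m.
ω = v/|dx/dθ| = 0.44/0.040721 = 10.805 rad/s.

10.8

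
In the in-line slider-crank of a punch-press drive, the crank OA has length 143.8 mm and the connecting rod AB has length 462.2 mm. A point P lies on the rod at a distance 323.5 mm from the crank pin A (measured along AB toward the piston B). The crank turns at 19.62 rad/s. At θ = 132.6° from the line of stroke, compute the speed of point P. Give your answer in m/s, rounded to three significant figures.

1.85

ω = 19.62 rad/s.  Crank-pin speed |V_A| = rω = 2.8214 m/s, perpendicular to OA.
Rod angle: sinφ = −(r/L) sinθ ⇒ φ = -13.239°; ω_rod = −rω cosθ/√(L²−r²sin²θ) = +4.2446 rad/s.
V_P = V_A + ω_rod × AP, with AP = 0.3235 m along the rod.
Components: V_Px = −rω sinθ − a·ω_rod·sinφ = -1.7623 m/s;  V_Py = rω cosθ + a·ω_rod·cosφ = -0.57308 m/s.
|V_P| = √(V_Px² + V_Py²) = 1.8532 m/s.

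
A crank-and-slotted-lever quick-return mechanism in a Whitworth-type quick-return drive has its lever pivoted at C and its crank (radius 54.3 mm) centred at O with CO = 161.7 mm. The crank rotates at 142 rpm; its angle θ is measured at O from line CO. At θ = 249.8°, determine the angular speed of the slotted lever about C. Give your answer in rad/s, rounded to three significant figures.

0.0538

ω = 14.87 rad/s (from 142 rpm).
Crank pin A relative to C: A = (d + r cosθ, r sinθ); lever angle φ = atan2(r sinθ, d + r cosθ).
Differentiating tanφ: φ̇ = rω(d cosθ + r)/(d² + r² + 2dr cosθ).
d² + r² + 2dr cosθ = |CA|² = 0.0230317 m²;  d cosθ + r = -0.0015347 m.
|ω_lever| = |0.0543·14.87·-0.0015347| / 0.0230317 = 0.053805 rad/s.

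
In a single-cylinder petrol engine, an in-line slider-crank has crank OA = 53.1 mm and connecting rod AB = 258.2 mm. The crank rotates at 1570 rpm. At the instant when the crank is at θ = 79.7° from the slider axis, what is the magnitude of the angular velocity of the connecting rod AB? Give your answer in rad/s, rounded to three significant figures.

6.17

ω = 164.4 rad/s (converted from 1570 rpm).
The rod makes angle φ with the slider axis where L sinφ = r sinθ; differentiating, L cosφ·φ̇ = r ω cosθ.
L cosφ = √(L² − r² sin²θ) = 0.25286 m.
|ω_rod| = r ω |cosθ| / √(L² − r² sin²θ) = 0.0531·164.4·0.17880/0.25286 = 6.1733 rad/s.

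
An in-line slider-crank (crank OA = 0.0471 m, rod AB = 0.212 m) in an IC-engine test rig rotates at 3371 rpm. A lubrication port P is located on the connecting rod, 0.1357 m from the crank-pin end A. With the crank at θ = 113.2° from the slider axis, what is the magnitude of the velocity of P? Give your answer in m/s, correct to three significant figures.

ω = 353 rad/s.  Crank-pin speed |V_A| = rω = 16.627 m/s, perpendicular to OA.
Rod angle: sinφ = −(r/L) sinθ ⇒ φ = -11.783°; ω_rod = −rω cosθ/√(L²−r²sin²θ) = +31.561 rad/s.
V_P = V_A + ω_rod × AP, with AP = 0.1357 m along the rod.
Components: V_Px = −rω sinθ − a·ω_rod·sinφ = -14.408 m/s;  V_Py = rω cosθ + a·ω_rod·cosφ = -2.3574 m/s.
|V_P| = √(V_Px² + V_Py²) = 14.599 m/s.

14.6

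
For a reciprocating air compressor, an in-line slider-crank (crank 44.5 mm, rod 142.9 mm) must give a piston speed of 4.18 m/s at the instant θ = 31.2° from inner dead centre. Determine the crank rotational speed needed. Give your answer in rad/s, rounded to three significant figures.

143

For an in-line slider-crank, |v_piston| = rω|sinθ|·[1 + r cosθ/√(L² − r² sin²θ)].
With r = 0.0445 m, L = 0.1429 m, θ = 31.2°: the bracketed kinematic factor |dx/dθ| = 0.029274 m.
ω = v/|dx/dθ| = 4.18/0.029274 = 142.79 rad/s.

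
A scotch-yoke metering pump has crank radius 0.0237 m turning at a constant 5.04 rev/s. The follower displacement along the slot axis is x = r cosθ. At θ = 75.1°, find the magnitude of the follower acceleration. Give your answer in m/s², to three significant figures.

ω = 31.67 rad/s (from 5.04 rev/s).
x = r cosθ ⇒ ẍ = −rω² cosθ (ω constant).
|a| = rω²|cosθ| = 0.0237·(31.67)²·|cos 75.1°| = 6.1112 m/s².

6.11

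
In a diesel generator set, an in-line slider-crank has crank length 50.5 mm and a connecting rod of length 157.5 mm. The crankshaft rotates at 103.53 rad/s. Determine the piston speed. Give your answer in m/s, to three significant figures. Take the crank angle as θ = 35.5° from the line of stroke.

ω = 103.5 rad/s
For an in-line slider-crank, x = r cosθ + √(L² − r² sin²θ), so v = −rω sinθ·[1 + r cosθ/√(L² − r² sin²θ)].
With r = 0.0505 m, L = 0.1575 m, θ = 35.5°: √(L² − r² sin²θ) = 0.15475 m.
v = −0.0505·103.5·0.58070·[1 + 0.0505·0.81412/0.15475] = -3.8427 m/s.
|v| = 3.8427 m/s.

3.84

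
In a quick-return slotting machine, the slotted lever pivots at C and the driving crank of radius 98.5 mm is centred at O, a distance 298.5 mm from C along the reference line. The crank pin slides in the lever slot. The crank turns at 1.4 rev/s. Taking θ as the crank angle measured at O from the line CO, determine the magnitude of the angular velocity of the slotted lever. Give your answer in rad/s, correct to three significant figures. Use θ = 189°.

ω = 8.796 rad/s (from 1.4 rev/s).
Crank pin A relative to C: A = (d + r cosθ, r sinθ); lever angle φ = atan2(r sinθ, d + r cosθ).
Differentiating tanφ: φ̇ = rω(d cosθ + r)/(d² + r² + 2dr cosθ).
d² + r² + 2dr cosθ = |CA|² = 0.040724 m²;  d cosθ + r = -0.19632 m.
|ω_lever| = |0.0985·8.796·-0.19632| / 0.040724 = 4.177 rad/s.

4.18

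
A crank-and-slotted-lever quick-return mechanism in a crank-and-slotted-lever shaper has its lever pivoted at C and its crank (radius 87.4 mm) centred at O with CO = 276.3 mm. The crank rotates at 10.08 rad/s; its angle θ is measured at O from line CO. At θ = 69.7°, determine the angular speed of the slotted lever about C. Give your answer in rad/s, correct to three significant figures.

ω = 10.08 rad/s
Crank pin A relative to C: A = (d + r cosθ, r sinθ); lever angle φ = atan2(r sinθ, d + r cosθ).
Differentiating tanφ: φ̇ = rω(d cosθ + r)/(d² + r² + 2dr cosθ).
d² + r² + 2dr cosθ = |CA|² = 0.100736 m²;  d cosθ + r = +0.18326 m.
|ω_lever| = |0.0874·10.08·+0.18326| / 0.100736 = 1.6027 rad/s.

1.60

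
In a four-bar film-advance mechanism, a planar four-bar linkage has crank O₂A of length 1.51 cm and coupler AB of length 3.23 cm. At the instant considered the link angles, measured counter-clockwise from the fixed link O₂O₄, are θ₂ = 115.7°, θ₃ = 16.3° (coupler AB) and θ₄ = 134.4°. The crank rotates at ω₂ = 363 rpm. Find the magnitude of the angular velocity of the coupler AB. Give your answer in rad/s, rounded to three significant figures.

ω₂ = 38.01 rad/s (from 363 rpm).
Differentiating the loop-closure r₂e^{iθ₂}+r₃e^{iθ₃}=r₁+r₄e^{iθ₄} gives r₂ω₂e^{iθ₂}+r₃ω₃e^{iθ₃}=r₄ω₄e^{iθ₄}.
Eliminating the other unknown: ω₃ = r₂ω₂ sin(θ₄−θ₂) / [r₃ sin(θ₃−θ₄)].
Numerator sine = +0.32061; denominator sine = -0.88213.
Result = 0.0151·38.01·(+0.32061) / (0.0323·(-0.88213)) = -6.4589 rad/s; magnitude 6.4589 rad/s.

6.46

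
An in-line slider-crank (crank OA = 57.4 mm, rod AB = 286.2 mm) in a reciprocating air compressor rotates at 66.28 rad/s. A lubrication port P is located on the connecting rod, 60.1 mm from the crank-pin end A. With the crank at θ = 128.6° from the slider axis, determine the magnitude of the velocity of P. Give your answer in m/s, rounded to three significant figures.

3.45

ω = 66.28 rad/s.  Crank-pin speed |V_A| = rω = 3.8045 m/s, perpendicular to OA.
Rod angle: sinφ = −(r/L) sinθ ⇒ φ = -9.018°; ω_rod = −rω cosθ/√(L²−r²sin²θ) = +8.3971 rad/s.
V_P = V_A + ω_rod × AP, with AP = 0.0601 m along the rod.
Components: V_Px = −rω sinθ − a·ω_rod·sinφ = -2.8942 m/s;  V_Py = rω cosθ + a·ω_rod·cosφ = -1.8751 m/s.
|V_P| = √(V_Px² + V_Py²) = 3.4485 m/s.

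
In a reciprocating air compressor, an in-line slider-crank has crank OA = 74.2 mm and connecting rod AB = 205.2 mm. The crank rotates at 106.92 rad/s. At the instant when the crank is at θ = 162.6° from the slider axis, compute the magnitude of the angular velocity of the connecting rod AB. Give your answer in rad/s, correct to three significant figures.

ω = 106.9 rad/s
The rod makes angle φ with the slider axis where L sinφ = r sinθ; differentiating, L cosφ·φ̇ = r ω cosθ.
L cosφ = √(L² − r² sin²θ) = 0.204 m.
|ω_rod| = r ω |cosθ| / √(L² − r² sin²θ) = 0.0742·106.9·0.95424/0.204 = 37.111 rad/s.

37.1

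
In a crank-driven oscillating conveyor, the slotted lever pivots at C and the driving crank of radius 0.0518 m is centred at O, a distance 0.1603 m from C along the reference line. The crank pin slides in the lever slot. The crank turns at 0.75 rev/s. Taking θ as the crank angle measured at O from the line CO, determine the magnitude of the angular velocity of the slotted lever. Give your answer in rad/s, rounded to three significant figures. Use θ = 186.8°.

2.20

ω = 4.712 rad/s (from 0.75 rev/s).
Crank pin A relative to C: A = (d + r cosθ, r sinθ); lever angle φ = atan2(r sinθ, d + r cosθ).
Differentiating tanφ: φ̇ = rω(d cosθ + r)/(d² + r² + 2dr cosθ).
d² + r² + 2dr cosθ = |CA|² = 0.0118891 m²;  d cosθ + r = -0.10737 m.
|ω_lever| = |0.0518·4.712·-0.10737| / 0.0118891 = 2.2045 rad/s.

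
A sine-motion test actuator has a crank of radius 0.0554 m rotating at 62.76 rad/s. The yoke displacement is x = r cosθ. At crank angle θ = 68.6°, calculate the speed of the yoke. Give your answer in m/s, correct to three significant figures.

3.24

ω = 62.76 rad/s
x = r cosθ ⇒ ẋ = −rω sinθ.
|v| = rω|sinθ| = 0.0554·62.76·|sin 68.6°| = 3.2372 m/s.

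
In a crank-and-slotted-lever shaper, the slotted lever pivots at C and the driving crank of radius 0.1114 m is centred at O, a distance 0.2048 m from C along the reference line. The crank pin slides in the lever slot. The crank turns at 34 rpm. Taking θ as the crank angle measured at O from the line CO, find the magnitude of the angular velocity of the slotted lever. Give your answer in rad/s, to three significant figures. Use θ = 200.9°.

2.70

ω = 3.56 rad/s (from 34 rpm).
Crank pin A relative to C: A = (d + r cosθ, r sinθ); lever angle φ = atan2(r sinθ, d + r cosθ).
Differentiating tanφ: φ̇ = rω(d cosθ + r)/(d² + r² + 2dr cosθ).
d² + r² + 2dr cosθ = |CA|² = 0.0117258 m²;  d cosθ + r = -0.079925 m.
|ω_lever| = |0.1114·3.56·-0.079925| / 0.0117258 = 2.7035 rad/s.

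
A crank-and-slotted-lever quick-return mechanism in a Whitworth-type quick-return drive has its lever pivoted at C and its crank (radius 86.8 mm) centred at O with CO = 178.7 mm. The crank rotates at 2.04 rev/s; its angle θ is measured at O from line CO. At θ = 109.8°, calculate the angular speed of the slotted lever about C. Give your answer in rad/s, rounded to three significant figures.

1.01

ω = 12.82 rad/s (from 2.04 rev/s).
Crank pin A relative to C: A = (d + r cosθ, r sinθ); lever angle φ = atan2(r sinθ, d + r cosθ).
Differentiating tanφ: φ̇ = rω(d cosθ + r)/(d² + r² + 2dr cosθ).
d² + r² + 2dr cosθ = |CA|² = 0.0289595 m²;  d cosθ + r = +0.026268 m.
|ω_lever| = |0.0868·12.82·+0.026268| / 0.0289595 = 1.0092 rad/s.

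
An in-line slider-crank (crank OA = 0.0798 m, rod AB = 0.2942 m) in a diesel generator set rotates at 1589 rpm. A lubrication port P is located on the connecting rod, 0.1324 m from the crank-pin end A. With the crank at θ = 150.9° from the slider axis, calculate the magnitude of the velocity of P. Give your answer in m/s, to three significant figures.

8.60

ω = 166.4 rad/s.  Crank-pin speed |V_A| = rω = 13.279 m/s, perpendicular to OA.
Rod angle: sinφ = −(r/L) sinθ ⇒ φ = -7.580°; ω_rod = −rω cosθ/√(L²−r²sin²θ) = +39.785 rad/s.
V_P = V_A + ω_rod × AP, with AP = 0.1324 m along the rod.
Components: V_Px = −rω sinθ − a·ω_rod·sinφ = -5.763 m/s;  V_Py = rω cosθ + a·ω_rod·cosφ = -6.381 m/s.
|V_P| = √(V_Px² + V_Py²) = 8.5982 m/s.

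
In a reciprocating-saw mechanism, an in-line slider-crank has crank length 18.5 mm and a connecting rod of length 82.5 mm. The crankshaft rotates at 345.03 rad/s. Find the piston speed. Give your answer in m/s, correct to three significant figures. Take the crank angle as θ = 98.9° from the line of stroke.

ω = 345 rad/s
For an in-line slider-crank, x = r cosθ + √(L² − r² sin²θ), so v = −rω sinθ·[1 + r cosθ/√(L² − r² sin²θ)].
With r = 0.0185 m, L = 0.0825 m, θ = 98.9°: √(L² − r² sin²θ) = 0.08045 m.
v = −0.0185·345·0.98796·[1 + 0.0185·-0.15471/0.08045] = -6.0818 m/s.
|v| = 6.0818 m/s.

6.08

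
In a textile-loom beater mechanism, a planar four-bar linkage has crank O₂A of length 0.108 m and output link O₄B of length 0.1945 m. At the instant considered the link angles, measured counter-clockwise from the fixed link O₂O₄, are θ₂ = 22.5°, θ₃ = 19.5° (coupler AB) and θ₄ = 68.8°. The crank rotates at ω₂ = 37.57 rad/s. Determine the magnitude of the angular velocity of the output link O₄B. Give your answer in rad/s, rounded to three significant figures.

ω₂ = 37.57 rad/s
Differentiating the loop-closure r₂e^{iθ₂}+r₃e^{iθ₃}=r₁+r₄e^{iθ₄} gives r₂ω₂e^{iθ₂}+r₃ω₃e^{iθ₃}=r₄ω₄e^{iθ₄}.
Eliminating the other unknown: ω₄ = r₂ω₂ sin(θ₂−θ₃) / [r₄ sin(θ₄−θ₃)].
Numerator sine = +0.05234; denominator sine = +0.75813.
Result = 0.108·37.57·(+0.05234) / (0.1945·(+0.75813)) = +1.4401 rad/s; magnitude 1.4401 rad/s.

1.44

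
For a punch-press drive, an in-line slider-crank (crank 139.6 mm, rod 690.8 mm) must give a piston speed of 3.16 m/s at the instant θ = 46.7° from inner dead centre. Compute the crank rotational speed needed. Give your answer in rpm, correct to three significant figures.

For an in-line slider-crank, |v_piston| = rω|sinθ|·[1 + r cosθ/√(L² − r² sin²θ)].
With r = 0.1396 m, L = 0.6908 m, θ = 46.7°: the bracketed kinematic factor |dx/dθ| = 0.11583 m.
ω = v/|dx/dθ| = 3.16/0.11583 = 27.281 rad/s.
N = 60ω/(2π) = 260.51 rpm.

261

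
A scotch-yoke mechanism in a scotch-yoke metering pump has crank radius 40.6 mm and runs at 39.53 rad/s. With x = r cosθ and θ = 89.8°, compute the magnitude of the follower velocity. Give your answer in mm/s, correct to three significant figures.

1600

ω = 39.53 rad/s
x = r cosθ ⇒ ẋ = −rω sinθ.
|v| = rω|sinθ| = 0.0406·39.53·|sin 89.8°| = 1.6049 m/s = 1604.9 mm/s.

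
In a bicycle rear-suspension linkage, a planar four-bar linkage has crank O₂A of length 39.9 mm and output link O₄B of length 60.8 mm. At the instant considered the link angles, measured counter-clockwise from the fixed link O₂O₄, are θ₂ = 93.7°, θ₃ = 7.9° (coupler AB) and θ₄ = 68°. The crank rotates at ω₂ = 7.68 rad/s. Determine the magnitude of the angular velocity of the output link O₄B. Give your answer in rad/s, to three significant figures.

5.80

ω₂ = 7.68 rad/s
Differentiating the loop-closure r₂e^{iθ₂}+r₃e^{iθ₃}=r₁+r₄e^{iθ₄} gives r₂ω₂e^{iθ₂}+r₃ω₃e^{iθ₃}=r₄ω₄e^{iθ₄}.
Eliminating the other unknown: ω₄ = r₂ω₂ sin(θ₂−θ₃) / [r₄ sin(θ₄−θ₃)].
Numerator sine = +0.99731; denominator sine = +0.86690.
Result = 0.0399·7.68·(+0.99731) / (0.0608·(+0.86690)) = +5.7982 rad/s; magnitude 5.7982 rad/s.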